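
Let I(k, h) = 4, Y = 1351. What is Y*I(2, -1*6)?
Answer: 5404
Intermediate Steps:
Y*I(2, -1*6) = 1351*4 = 5404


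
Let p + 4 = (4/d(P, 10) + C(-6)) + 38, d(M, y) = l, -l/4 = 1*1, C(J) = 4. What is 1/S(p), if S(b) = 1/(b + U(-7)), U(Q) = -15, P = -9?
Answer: 22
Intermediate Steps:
l = -4 ≈ -4.0000
d(M, y) = -4
p = 37 (p = -4 + ((4/(-4) + 4) + 38) = -4 + ((4*(-¼) + 4) + 38) = -4 + ((-1 + 4) + 38) = -4 + (3 + 38) = -4 + 41 = 37)
S(b) = 1/(-15 + b) (S(b) = 1/(b - 15) = 1/(-15 + b))
1/S(p) = 1/(1/(-15 + 37)) = 1/(1/22) = 22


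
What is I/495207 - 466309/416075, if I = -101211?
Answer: -91010282596/68681084175 ≈ -1.3251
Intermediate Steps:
I/495207 - 466309/416075 = -101211/495207 - 466309/416075 = -101211*1/495207 - 466309*1/416075 = -33737/165069 - 466309/416075 = -91010282596/68681084175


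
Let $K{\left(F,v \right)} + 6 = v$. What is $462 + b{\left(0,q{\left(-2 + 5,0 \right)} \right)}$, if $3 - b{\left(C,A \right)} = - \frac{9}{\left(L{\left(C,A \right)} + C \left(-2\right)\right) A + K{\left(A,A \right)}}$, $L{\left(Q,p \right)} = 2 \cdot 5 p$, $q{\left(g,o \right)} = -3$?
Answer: $\frac{4186}{9} \approx 465.11$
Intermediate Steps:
$L{\left(Q,p \right)} = 10 p$
$K{\left(F,v \right)} = -6 + v$
$b{\left(C,A \right)} = 3 + \frac{9}{-6 + A + A \left(- 2 C + 10 A\right)}$ ($b{\left(C,A \right)} = 3 - - \frac{9}{\left(10 A + C \left(-2\right)\right) A + \left(-6 + A\right)} = 3 - - \frac{9}{\left(10 A - 2 C\right) A + \left(-6 + A\right)} = 3 - - \frac{9}{\left(- 2 C + 10 A\right) A + \left(-6 + A\right)} = 3 - - \frac{9}{A \left(- 2 C + 10 A\right) + \left(-6 + A\right)} = 3 - - \frac{9}{-6 + A + A \left(- 2 C + 10 A\right)} = 3 + \frac{9}{-6 + A + A \left(- 2 C + 10 A\right)}$)
$462 + b{\left(0,q{\left(-2 + 5,0 \right)} \right)} = 462 + \frac{3 \left(-3 - 3 + 10 \left(-3\right)^{2} - \left(-6\right) 0\right)}{-6 - 3 + 10 \left(-3\right)^{2} - \left(-6\right) 0} = 462 + \frac{3 \left(-3 - 3 + 10 \cdot 9 + 0\right)}{-6 - 3 + 10 \cdot 9 + 0} = 462 + \frac{3 \left(-3 - 3 + 90 + 0\right)}{-6 - 3 + 90 + 0} = 462 + 3 \cdot \frac{1}{81} \cdot 84 = 462 + \frac{28}{9} = \frac{4186}{9}$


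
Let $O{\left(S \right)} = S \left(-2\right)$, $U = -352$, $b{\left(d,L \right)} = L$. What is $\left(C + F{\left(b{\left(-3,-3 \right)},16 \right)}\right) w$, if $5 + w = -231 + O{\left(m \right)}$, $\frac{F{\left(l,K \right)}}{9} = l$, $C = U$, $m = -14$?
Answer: $78832$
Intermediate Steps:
$C = -352$
$O{\left(S \right)} = - 2 S$
$F{\left(l,K \right)} = 9 l$
$w = -208$ ($w = -5 - 203 = -208$)
$\left(C + F{\left(b{\left(-3,-3 \right)},16 \right)}\right) w = \left(-352 + 9 \left(-3\right)\right) \left(-208\right) = \left(-352 - 27\right) \left(-208\right) = \left(-379\right) \left(-208\right) = 78832$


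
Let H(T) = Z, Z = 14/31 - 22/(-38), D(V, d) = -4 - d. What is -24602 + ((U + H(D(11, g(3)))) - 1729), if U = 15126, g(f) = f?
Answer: -6599138/589 ≈ -11204.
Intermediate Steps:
Z = 607/589 (Z = 14*(1/31) - 22*(-1/38) = 14/31 + 11/19 = 607/589 ≈ 1.0306)
H(T) = 607/589
-24602 + ((U + H(D(11, g(3)))) - 1729) = -24602 + ((15126 + 607/589) - 1729) = -24602 + (8909821/589 - 1729) = -24602 + 7891440/589 = -6599138/589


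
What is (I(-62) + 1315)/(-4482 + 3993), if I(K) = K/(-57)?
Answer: -75017/27873 ≈ -2.6914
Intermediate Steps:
I(K) = -K/57 (I(K) = K*(-1/57) = -K/57)
(I(-62) + 1315)/(-4482 + 3993) = (-1/57*(-62) + 1315)/(-4482 + 3993) = (62/57 + 1315)/(-489) = (75017/57)*(-1/489) = -75017/27873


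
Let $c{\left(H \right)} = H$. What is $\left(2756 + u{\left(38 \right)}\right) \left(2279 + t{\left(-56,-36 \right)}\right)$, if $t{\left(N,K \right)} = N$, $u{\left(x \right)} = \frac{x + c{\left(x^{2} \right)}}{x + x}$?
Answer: $\frac{12339873}{2} \approx 6.1699 \cdot 10^{6}$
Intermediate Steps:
$u{\left(x \right)} = \frac{x + x^{2}}{2 x}$ ($u{\left(x \right)} = \frac{x + x^{2}}{x + x} = \frac{x + x^{2}}{2 x}$)
$\left(2756 + u{\left(38 \right)}\right) \left(2279 + t{\left(-56,-36 \right)}\right) = \left(2756 + \left(\frac{1}{2} + \frac{1}{2} \cdot 38\right)\right) \left(2279 - 56\right) = \left(2756 + \left(\frac{1}{2} + 19\right)\right) 2223 = \left(2756 + \frac{39}{2}\right) 2223 = \frac{5551}{2} \cdot 2223 = \frac{12339873}{2}$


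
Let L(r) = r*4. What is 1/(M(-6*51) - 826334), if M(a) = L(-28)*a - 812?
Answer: -1/792874 ≈ -1.2612e-6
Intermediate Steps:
L(r) = 4*r
M(a) = -812 - 112*a (M(a) = (4*(-28))*a - 812 = -112*a - 812 = -812 - 112*a)
1/(M(-6*51) - 826334) = 1/((-812 - (-672)*51) - 826334) = 1/((-812 - 112*(-306)) - 826334) = 1/((-812 + 34272) - 826334) = 1/(33460 - 826334) = 1/(-792874) = -1/792874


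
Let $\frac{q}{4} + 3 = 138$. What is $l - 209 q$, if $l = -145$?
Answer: $-113005$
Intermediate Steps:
$q = 540$ ($q = -12 + 4 \cdot 138 = -12 + 552 = 540$)
$l - 209 q = -145 - 112860 = -113005$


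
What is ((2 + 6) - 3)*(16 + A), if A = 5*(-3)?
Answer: 5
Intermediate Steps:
A = -15
((2 + 6) - 3)*(16 + A) = ((2 + 6) - 3)*(16 - 15) = (8 - 3)*1 = 5*1 = 5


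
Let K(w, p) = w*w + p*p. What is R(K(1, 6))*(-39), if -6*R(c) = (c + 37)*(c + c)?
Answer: 35594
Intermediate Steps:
K(w, p) = p**2 + w**2 (K(w, p) = w**2 + p**2 = p**2 + w**2)
R(c) = -c*(37 + c)/3 (R(c) = -(c + 37)*(c + c)/6 = -(37 + c)*2*c/6 = -c*(37 + c)/3)
R(K(1, 6))*(-39) = -(6**2 + 1**2)*(37 + (6**2 + 1**2))/3*(-39) = -(36 + 1)*(37 + (36 + 1))/3*(-39) = -1/3*37*(37 + 37)*(-39) = -1/3*37*74*(-39) = -2738/3*(-39) = 35594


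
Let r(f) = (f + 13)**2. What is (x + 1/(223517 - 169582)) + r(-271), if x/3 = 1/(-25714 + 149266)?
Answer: 147855886833679/2221259040 ≈ 66564.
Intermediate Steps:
r(f) = (13 + f)**2
x = 1/41184 (x = 3/(-25714 + 149266) = 3/123552 = 3*(1/123552) = 1/41184 ≈ 2.4281e-5)
(x + 1/(223517 - 169582)) + r(-271) = (1/41184 + 1/(223517 - 169582)) + (13 - 271)**2 = (1/41184 + 1/53935) + (-258)**2 = (1/41184 + 1/53935) + 66564 = 95119/2221259040 + 66564 = 147855886833679/2221259040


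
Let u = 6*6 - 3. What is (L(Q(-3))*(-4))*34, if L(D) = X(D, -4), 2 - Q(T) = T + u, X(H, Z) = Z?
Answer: 544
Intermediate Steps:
u = 33 (u = 36 - 3 = 33)
Q(T) = -31 - T (Q(T) = 2 - (T + 33) = 2 - (33 + T) = 2 + (-33 - T) = -31 - T)
L(D) = -4
(L(Q(-3))*(-4))*34 = -4*(-4)*34 = 16*34 = 544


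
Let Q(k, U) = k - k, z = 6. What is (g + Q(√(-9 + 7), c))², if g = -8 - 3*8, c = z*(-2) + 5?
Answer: 1024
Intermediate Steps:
c = -7 (c = 6*(-2) + 5 = -12 + 5 = -7)
g = -32 (g = -8 - 24 = -32)
Q(k, U) = 0
(g + Q(√(-9 + 7), c))² = (-32 + 0)² = (-32)² = 1024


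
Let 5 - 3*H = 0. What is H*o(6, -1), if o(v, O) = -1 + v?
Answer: 25/3 ≈ 8.3333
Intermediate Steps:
H = 5/3 (H = 5/3 - ⅓*0 = 5/3 + 0 = 5/3 ≈ 1.6667)
H*o(6, -1) = 5*(-1 + 6)/3 = (5/3)*5 = 25/3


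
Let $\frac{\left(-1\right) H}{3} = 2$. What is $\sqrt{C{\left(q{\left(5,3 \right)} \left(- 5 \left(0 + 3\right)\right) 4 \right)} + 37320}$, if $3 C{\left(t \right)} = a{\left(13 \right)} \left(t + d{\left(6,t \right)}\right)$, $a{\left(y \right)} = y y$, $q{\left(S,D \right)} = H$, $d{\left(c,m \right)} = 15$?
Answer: $\sqrt{58445} \approx 241.75$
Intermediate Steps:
$H = -6$ ($H = \left(-3\right) 2 = -6$)
$q{\left(S,D \right)} = -6$
$a{\left(y \right)} = y^{2}$
$C{\left(t \right)} = 845 + \frac{169 t}{3}$ ($C{\left(t \right)} = \frac{13^{2} \left(t + 15\right)}{3} = \frac{169 \left(15 + t\right)}{3} = \frac{2535 + 169 t}{3} = 845 + \frac{169 t}{3}$)
$\sqrt{C{\left(q{\left(5,3 \right)} \left(- 5 \left(0 + 3\right)\right) 4 \right)} + 37320} = \sqrt{\left(845 + \frac{169 - 6 \left(- 5 \left(0 + 3\right)\right) 4}{3}\right) + 37320} = \sqrt{\left(845 + \frac{169 - 6 \left(\left(-5\right) 3\right) 4}{3}\right) + 37320} = \sqrt{\left(845 + \frac{169 \left(-6\right) \left(-15\right) 4}{3}\right) + 37320} = \sqrt{\left(845 + \frac{169 \cdot 90 \cdot 4}{3}\right) + 37320} = \sqrt{\left(845 + \frac{169}{3} \cdot 360\right) + 37320} = \sqrt{\left(845 + 20280\right) + 37320} = \sqrt{21125 + 37320} = \sqrt{58445}$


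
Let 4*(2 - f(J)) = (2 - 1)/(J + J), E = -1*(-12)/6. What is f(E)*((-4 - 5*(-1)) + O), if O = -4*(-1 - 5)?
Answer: 775/16 ≈ 48.438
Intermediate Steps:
O = 24 (O = -4*(-6) = 24)
E = 2 (E = 12*(1/6) = 2)
f(J) = 2 - 1/(8*J) (f(J) = 2 - (2 - 1)/(4*(J + J)) = 2 - 1/(4*(2*J)) = 2 - 1/(2*J)/4 = 2 - 1/(8*J))
f(E)*((-4 - 5*(-1)) + O) = (2 - 1/8/2)*((-4 - 5*(-1)) + 24) = (2 - 1/8*1/2)*((-4 + 5) + 24) = (2 - 1/16)*(1 + 24) = (31/16)*25 = 775/16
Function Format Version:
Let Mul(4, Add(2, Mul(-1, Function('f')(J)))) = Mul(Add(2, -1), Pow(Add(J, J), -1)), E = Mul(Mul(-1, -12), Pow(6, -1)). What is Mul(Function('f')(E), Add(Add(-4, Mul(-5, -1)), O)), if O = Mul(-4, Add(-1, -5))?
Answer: Rational(775, 16) ≈ 48.438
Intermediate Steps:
O = 24 (O = Mul(-4, -6) = 24)
E = 2 (E = Mul(12, Rational(1, 6)) = 2)
Function('f')(J) = Add(2, Mul(Rational(-1, 8), Pow(J, -1))) (Function('f')(J) = Add(2, Mul(Rational(-1, 4), Mul(Add(2, -1), Pow(Add(J, J), -1)))) = Add(2, Mul(Rational(-1, 4), Mul(1, Pow(Mul(2, J), -1)))) = Add(2, Mul(Rational(-1, 4), Mul(1, Mul(Rational(1, 2), Pow(J, -1))))) = Add(2, Mul(Rational(-1, 4), Mul(Rational(1, 2), Pow(J, -1)))) = Add(2, Mul(Rational(-1, 8), Pow(J, -1))))
Mul(Function('f')(E), Add(Add(-4, Mul(-5, -1)), O)) = Mul(Add(2, Mul(Rational(-1, 8), Pow(2, -1))), Add(Add(-4, Mul(-5, -1)), 24)) = Mul(Add(2, Mul(Rational(-1, 8), Rational(1, 2))), Add(Add(-4, 5), 24)) = Mul(Add(2, Rational(-1, 16)), Add(1, 24)) = Mul(Rational(31, 16), 25) = Rational(775, 16)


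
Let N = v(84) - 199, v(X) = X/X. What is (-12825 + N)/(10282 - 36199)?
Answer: 4341/8639 ≈ 0.50249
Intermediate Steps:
v(X) = 1
N = -198 (N = 1 - 199 = -198)
(-12825 + N)/(10282 - 36199) = (-12825 - 198)/(10282 - 36199) = -13023/(-25917) = -13023*(-1/25917) = 4341/8639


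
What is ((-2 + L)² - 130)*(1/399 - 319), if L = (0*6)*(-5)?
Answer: 763680/19 ≈ 40194.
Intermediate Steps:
L = 0 (L = 0*(-5) = 0)
((-2 + L)² - 130)*(1/399 - 319) = ((-2 + 0)² - 130)*(1/399 - 319) = ((-2)² - 130)*(1/399 - 319) = (4 - 130)*(-127280/399) = -126*(-127280/399) = 763680/19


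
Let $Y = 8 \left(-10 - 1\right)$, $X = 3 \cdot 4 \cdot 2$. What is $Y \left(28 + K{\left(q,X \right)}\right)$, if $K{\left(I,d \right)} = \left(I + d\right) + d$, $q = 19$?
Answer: $-8360$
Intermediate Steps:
$X = 24$ ($X = 12 \cdot 2 = 24$)
$K{\left(I,d \right)} = I + 2 d$
$Y = -88$ ($Y = 8 \left(-11\right) = -88$)
$Y \left(28 + K{\left(q,X \right)}\right) = - 88 \left(28 + \left(19 + 2 \cdot 24\right)\right) = - 88 \left(28 + \left(19 + 48\right)\right) = - 88 \left(28 + 67\right) = \left(-88\right) 95 = -8360$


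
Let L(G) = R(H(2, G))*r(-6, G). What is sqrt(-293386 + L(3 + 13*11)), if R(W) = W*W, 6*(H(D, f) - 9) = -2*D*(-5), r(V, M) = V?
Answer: 4*I*sqrt(165543)/3 ≈ 542.49*I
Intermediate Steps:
H(D, f) = 9 + 5*D/3 (H(D, f) = 9 + (-2*D*(-5))/6 = 9 + (10*D)/6 = 9 + 5*D/3)
R(W) = W**2
L(G) = -2738/3 (L(G) = (9 + (5/3)*2)**2*(-6) = (9 + 10/3)**2*(-6) = (37/3)**2*(-6) = (1369/9)*(-6) = -2738/3)
sqrt(-293386 + L(3 + 13*11)) = sqrt(-293386 - 2738/3) = sqrt(-882896/3) = 4*I*sqrt(165543)/3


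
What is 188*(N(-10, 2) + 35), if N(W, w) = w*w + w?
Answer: 7708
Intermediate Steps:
N(W, w) = w + w² (N(W, w) = w² + w = w + w²)
188*(N(-10, 2) + 35) = 188*(2*(1 + 2) + 35) = 188*(2*3 + 35) = 188*(6 + 35) = 188*41 = 7708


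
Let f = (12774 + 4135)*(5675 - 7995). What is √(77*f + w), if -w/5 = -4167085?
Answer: 3*I*√333309815 ≈ 54770.0*I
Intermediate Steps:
w = 20835425 (w = -5*(-4167085) = 20835425)
f = -39228880 (f = 16909*(-2320) = -39228880)
√(77*f + w) = √(77*(-39228880) + 20835425) = √(-3020623760 + 20835425) = √(-2999788335) = 3*I*√333309815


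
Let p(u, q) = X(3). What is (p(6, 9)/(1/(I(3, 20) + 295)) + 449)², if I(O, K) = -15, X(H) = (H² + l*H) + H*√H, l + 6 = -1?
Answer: 10590721 - 4890480*√3 ≈ 2.1202e+6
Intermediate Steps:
l = -7 (l = -6 - 1 = -7)
X(H) = H² + H^(3/2) - 7*H (X(H) = (H² - 7*H) + H*√H = (H² - 7*H) + H^(3/2) = H² + H^(3/2) - 7*H)
p(u, q) = -12 + 3*√3 (p(u, q) = 3² + 3^(3/2) - 7*3 = 9 + 3*√3 - 21 = -12 + 3*√3)
(p(6, 9)/(1/(I(3, 20) + 295)) + 449)² = ((-12 + 3*√3)/(1/(-15 + 295)) + 449)² = ((-12 + 3*√3)/(1/280) + 449)² = ((-12 + 3*√3)*280 + 449)² = ((-3360 + 840*√3) + 449)² = (-2911 + 840*√3)²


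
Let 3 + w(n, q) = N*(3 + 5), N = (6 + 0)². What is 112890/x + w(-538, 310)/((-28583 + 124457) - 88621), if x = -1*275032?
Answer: -370203525/997403548 ≈ -0.37117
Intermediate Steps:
N = 36 (N = 6² = 36)
w(n, q) = 285 (w(n, q) = -3 + 36*(3 + 5) = -3 + 36*8 = -3 + 288 = 285)
x = -275032
112890/x + w(-538, 310)/((-28583 + 124457) - 88621) = 112890/(-275032) + 285/((-28583 + 124457) - 88621) = 112890*(-1/275032) + 285/(95874 - 88621) = -56445/137516 + 285/7253 = -370203525/997403548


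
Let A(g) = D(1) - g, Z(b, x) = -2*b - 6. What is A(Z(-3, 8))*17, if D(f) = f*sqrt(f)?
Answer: 17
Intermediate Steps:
D(f) = f**(3/2)
Z(b, x) = -6 - 2*b
A(g) = 1 - g (A(g) = 1**(3/2) - g = 1 - g)
A(Z(-3, 8))*17 = (1 - (-6 - 2*(-3)))*17 = (1 - (-6 + 6))*17 = (1 - 1*0)*17 = (1 + 0)*17 = 1*17 = 17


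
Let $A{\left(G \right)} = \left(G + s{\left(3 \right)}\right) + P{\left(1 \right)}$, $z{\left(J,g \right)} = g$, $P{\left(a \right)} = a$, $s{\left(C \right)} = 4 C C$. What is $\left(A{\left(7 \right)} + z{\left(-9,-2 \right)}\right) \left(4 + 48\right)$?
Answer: $2184$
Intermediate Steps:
$s{\left(C \right)} = 4 C^{2}$
$A{\left(G \right)} = 37 + G$ ($A{\left(G \right)} = \left(G + 4 \cdot 3^{2}\right) + 1 = \left(G + 4 \cdot 9\right) + 1 = \left(G + 36\right) + 1 = \left(36 + G\right) + 1 = 37 + G$)
$\left(A{\left(7 \right)} + z{\left(-9,-2 \right)}\right) \left(4 + 48\right) = \left(\left(37 + 7\right) - 2\right) \left(4 + 48\right) = \left(44 - 2\right) 52 = 42 \cdot 52 = 2184$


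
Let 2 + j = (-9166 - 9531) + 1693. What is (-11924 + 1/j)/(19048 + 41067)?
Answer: -40555909/204463138 ≈ -0.19835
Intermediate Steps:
j = -17006 (j = -2 + ((-9166 - 9531) + 1693) = -2 + (-18697 + 1693) = -2 - 17004 = -17006)
(-11924 + 1/j)/(19048 + 41067) = (-11924 + 1/(-17006))/(19048 + 41067) = (-11924 - 1/17006)/60115 = -202779545/17006*1/60115 = -40555909/204463138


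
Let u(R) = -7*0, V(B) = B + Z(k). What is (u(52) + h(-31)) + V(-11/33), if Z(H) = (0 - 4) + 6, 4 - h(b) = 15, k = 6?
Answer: -28/3 ≈ -9.3333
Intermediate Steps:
h(b) = -11 (h(b) = 4 - 1*15 = 4 - 15 = -11)
Z(H) = 2 (Z(H) = -4 + 6 = 2)
V(B) = 2 + B (V(B) = B + 2 = 2 + B)
u(R) = 0
(u(52) + h(-31)) + V(-11/33) = (0 - 11) + (2 - 11/33) = -11 + (2 - 11*1/33) = -11 + (2 - ⅓) = -11 + 5/3 = -28/3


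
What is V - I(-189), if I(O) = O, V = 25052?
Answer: 25241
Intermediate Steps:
V - I(-189) = 25052 - 1*(-189) = 25052 + 189 = 25241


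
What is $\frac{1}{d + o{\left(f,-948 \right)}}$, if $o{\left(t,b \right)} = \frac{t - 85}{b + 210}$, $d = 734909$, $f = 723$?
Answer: $\frac{369}{271181102} \approx 1.3607 \cdot 10^{-6}$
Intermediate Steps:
$o{\left(t,b \right)} = \frac{-85 + t}{210 + b}$
$\frac{1}{d + o{\left(f,-948 \right)}} = \frac{1}{734909 + \frac{-85 + 723}{210 - 948}} = \frac{1}{734909 + \frac{1}{-738} \cdot 638} = \frac{1}{734909 - \frac{319}{369}} = \frac{1}{\frac{271181102}{369}} = \frac{369}{271181102}$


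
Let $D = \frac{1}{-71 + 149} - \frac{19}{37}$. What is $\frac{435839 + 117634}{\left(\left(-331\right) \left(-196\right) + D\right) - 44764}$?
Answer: $\frac{1597323078}{58041787} \approx 27.52$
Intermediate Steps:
$D = - \frac{1445}{2886}$ ($D = \frac{1}{78} - 19 \cdot \frac{1}{37} = \frac{1}{78} - \frac{19}{37} = - \frac{1445}{2886} \approx -0.50069$)
$\frac{435839 + 117634}{\left(\left(-331\right) \left(-196\right) + D\right) - 44764} = \frac{435839 + 117634}{\left(\left(-331\right) \left(-196\right) - \frac{1445}{2886}\right) - 44764} = \frac{553473}{\left(64876 - \frac{1445}{2886}\right) - 44764} = \frac{553473}{\frac{187230691}{2886} - 44764} = \frac{553473}{\frac{58041787}{2886}} = 553473 \cdot \frac{2886}{58041787} = \frac{1597323078}{58041787}$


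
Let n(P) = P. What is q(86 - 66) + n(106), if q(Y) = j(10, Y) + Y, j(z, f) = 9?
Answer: 135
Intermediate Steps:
q(Y) = 9 + Y
q(86 - 66) + n(106) = (9 + (86 - 66)) + 106 = (9 + 20) + 106 = 29 + 106 = 135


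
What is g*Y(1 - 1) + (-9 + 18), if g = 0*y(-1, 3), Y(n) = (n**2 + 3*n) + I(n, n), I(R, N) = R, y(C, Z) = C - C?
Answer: 9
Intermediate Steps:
y(C, Z) = 0
Y(n) = n**2 + 4*n (Y(n) = (n**2 + 3*n) + n = n**2 + 4*n)
g = 0 (g = 0*0 = 0)
g*Y(1 - 1) + (-9 + 18) = 0*((1 - 1)*(4 + (1 - 1))) + (-9 + 18) = 0*(0*(4 + 0)) + 9 = 0*(0*4) + 9 = 0*0 + 9 = 0 + 9 = 9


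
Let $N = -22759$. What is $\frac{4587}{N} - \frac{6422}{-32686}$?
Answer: $- \frac{171472}{33813667} \approx -0.0050711$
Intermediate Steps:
$\frac{4587}{N} - \frac{6422}{-32686} = \frac{4587}{-22759} - \frac{6422}{-32686} = 4587 \left(- \frac{1}{22759}\right) - - \frac{3211}{16343} = - \frac{417}{2069} + \frac{3211}{16343} = - \frac{171472}{33813667}$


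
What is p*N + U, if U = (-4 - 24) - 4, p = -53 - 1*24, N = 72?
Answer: -5576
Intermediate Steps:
p = -77 (p = -53 - 24 = -77)
U = -32 (U = -28 - 4 = -32)
p*N + U = -77*72 - 32 = -5544 - 32 = -5576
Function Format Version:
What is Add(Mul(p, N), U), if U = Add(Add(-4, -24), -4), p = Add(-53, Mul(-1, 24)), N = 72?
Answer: -5576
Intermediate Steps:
p = -77 (p = Add(-53, -24) = -77)
U = -32 (U = Add(-28, -4) = -32)
Add(Mul(p, N), U) = Add(Mul(-77, 72), -32) = Add(-5544, -32) = -5576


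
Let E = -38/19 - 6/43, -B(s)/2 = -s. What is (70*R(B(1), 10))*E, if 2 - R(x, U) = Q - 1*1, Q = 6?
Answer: 19320/43 ≈ 449.30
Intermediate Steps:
B(s) = 2*s (B(s) = -(-2)*s = 2*s)
E = -92/43 (E = -38*1/19 - 6*1/43 = -2 - 6/43 = -92/43 ≈ -2.1395)
R(x, U) = -3 (R(x, U) = 2 - (6 - 1*1) = 2 - (6 - 1) = 2 - 1*5 = 2 - 5 = -3)
(70*R(B(1), 10))*E = (70*(-3))*(-92/43) = -210*(-92/43) = 19320/43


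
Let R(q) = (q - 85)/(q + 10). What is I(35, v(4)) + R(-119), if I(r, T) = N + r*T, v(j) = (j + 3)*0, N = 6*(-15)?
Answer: -9606/109 ≈ -88.128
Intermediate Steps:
N = -90
v(j) = 0 (v(j) = (3 + j)*0 = 0)
I(r, T) = -90 + T*r (I(r, T) = -90 + r*T = -90 + T*r)
R(q) = (-85 + q)/(10 + q)
I(35, v(4)) + R(-119) = (-90 + 0*35) + (-85 - 119)/(10 - 119) = (-90 + 0) - 204/(-109) = -90 - 1/109*(-204) = -90 + 204/109 = -9606/109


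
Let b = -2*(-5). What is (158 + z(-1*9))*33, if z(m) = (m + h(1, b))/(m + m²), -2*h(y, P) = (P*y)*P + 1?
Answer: 248963/48 ≈ 5186.7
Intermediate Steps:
b = 10
h(y, P) = -½ - y*P²/2 (h(y, P) = -((P*y)*P + 1)/2 = -(y*P² + 1)/2 = -(1 + y*P²)/2 = -½ - y*P²/2)
z(m) = (-101/2 + m)/(m + m²) (z(m) = (m + (-½ - ½*1*10²))/(m + m²) = (m + (-½ - ½*1*100))/(m + m²) = (m + (-½ - 50))/(m + m²) = (m - 101/2)/(m + m²) = (-101/2 + m)/(m + m²))
(158 + z(-1*9))*33 = (158 + (-101/2 - 1*9)/(((-1*9))*(1 - 1*9)))*33 = (158 + (-101/2 - 9)/((-9)*(1 - 9)))*33 = (158 - ⅑*(-119/2)/(-8))*33 = (158 - ⅑*(-⅛)*(-119/2))*33 = (158 - 119/144)*33 = (22633/144)*33 = 248963/48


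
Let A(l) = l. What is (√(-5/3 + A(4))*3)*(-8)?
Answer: -8*√21 ≈ -36.661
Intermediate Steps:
(√(-5/3 + A(4))*3)*(-8) = (√(-5/3 + 4)*3)*(-8) = (√(7/3)*3)*(-8) = ((√21/3)*3)*(-8) = √21*(-8) = -8*√21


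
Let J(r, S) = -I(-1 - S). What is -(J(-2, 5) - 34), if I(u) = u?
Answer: 28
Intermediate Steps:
J(r, S) = 1 + S (J(r, S) = -(-1 - S) = 1 + S)
-(J(-2, 5) - 34) = -((1 + 5) - 34) = -(6 - 34) = -1*(-28) = 28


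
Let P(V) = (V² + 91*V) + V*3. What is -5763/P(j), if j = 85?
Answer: -339/895 ≈ -0.37877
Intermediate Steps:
P(V) = V² + 94*V (P(V) = (V² + 91*V) + 3*V = V² + 94*V)
-5763/P(j) = -5763*1/(85*(94 + 85)) = -5763/(85*179) = -5763/15215 = -5763*1/15215 = -339/895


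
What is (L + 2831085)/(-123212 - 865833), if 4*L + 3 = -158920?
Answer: -11165417/3956180 ≈ -2.8223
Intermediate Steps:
L = -158923/4 (L = -¾ + (¼)*(-158920) = -¾ - 39730 = -158923/4 ≈ -39731.)
(L + 2831085)/(-123212 - 865833) = (-158923/4 + 2831085)/(-123212 - 865833) = (11165417/4)/(-989045) = (11165417/4)*(-1/989045) = -11165417/3956180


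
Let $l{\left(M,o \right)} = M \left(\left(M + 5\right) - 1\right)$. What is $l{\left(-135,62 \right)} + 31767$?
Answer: $49452$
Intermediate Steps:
$l{\left(M,o \right)} = M \left(4 + M\right)$ ($l{\left(M,o \right)} = M \left(\left(5 + M\right) - 1\right) = M \left(4 + M\right)$)
$l{\left(-135,62 \right)} + 31767 = - 135 \left(4 - 135\right) + 31767 = \left(-135\right) \left(-131\right) + 31767 = 17685 + 31767 = 49452$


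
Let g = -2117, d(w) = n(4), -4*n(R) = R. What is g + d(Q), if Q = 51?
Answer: -2118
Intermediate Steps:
n(R) = -R/4
d(w) = -1 (d(w) = -1/4*4 = -1)
g + d(Q) = -2117 - 1 = -2118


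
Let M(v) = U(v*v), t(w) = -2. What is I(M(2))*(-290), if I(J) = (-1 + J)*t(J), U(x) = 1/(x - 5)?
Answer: -1160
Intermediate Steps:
U(x) = 1/(-5 + x)
M(v) = 1/(-5 + v²) (M(v) = 1/(-5 + v*v) = 1/(-5 + v²))
I(J) = 2 - 2*J (I(J) = (-1 + J)*(-2) = 2 - 2*J)
I(M(2))*(-290) = (2 - 2/(-5 + 2²))*(-290) = (2 - 2/(-5 + 4))*(-290) = (2 - 2/(-1))*(-290) = (2 - 2*(-1))*(-290) = (2 + 2)*(-290) = 4*(-290) = -1160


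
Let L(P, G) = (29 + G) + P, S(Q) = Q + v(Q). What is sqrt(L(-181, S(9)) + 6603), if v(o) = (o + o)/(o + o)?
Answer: sqrt(6461) ≈ 80.380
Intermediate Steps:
v(o) = 1 (v(o) = (2*o)/((2*o)) = (2*o)*(1/(2*o)) = 1)
S(Q) = 1 + Q (S(Q) = Q + 1 = 1 + Q)
L(P, G) = 29 + G + P
sqrt(L(-181, S(9)) + 6603) = sqrt((29 + (1 + 9) - 181) + 6603) = sqrt((29 + 10 - 181) + 6603) = sqrt(-142 + 6603) = sqrt(6461)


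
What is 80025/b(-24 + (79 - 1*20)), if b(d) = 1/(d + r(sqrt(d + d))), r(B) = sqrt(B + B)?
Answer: 2800875 + 80025*2**(3/4)*35**(1/4) ≈ 3.1282e+6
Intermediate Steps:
r(B) = sqrt(2)*sqrt(B) (r(B) = sqrt(2*B) = sqrt(2)*sqrt(B))
b(d) = 1/(d + 2**(3/4)*d**(1/4)) (b(d) = 1/(d + sqrt(2)*sqrt(sqrt(d + d))) = 1/(d + sqrt(2)*sqrt(sqrt(2*d))) = 1/(d + sqrt(2)*sqrt(sqrt(2)*sqrt(d))) = 1/(d + sqrt(2)*(2**(1/4)*d**(1/4))) = 1/(d + 2**(3/4)*d**(1/4)))
80025/b(-24 + (79 - 1*20)) = 80025/(1/((-24 + (79 - 1*20)) + 2**(3/4)*(-24 + (79 - 1*20))**(1/4))) = 80025/(1/((-24 + (79 - 20)) + 2**(3/4)*(-24 + (79 - 20))**(1/4))) = 80025/(1/((-24 + 59) + 2**(3/4)*(-24 + 59)**(1/4))) = 80025/(1/(35 + 2**(3/4)*35**(1/4))) = 80025*(35 + 2**(3/4)*35**(1/4)) = 2800875 + 80025*2**(3/4)*35**(1/4)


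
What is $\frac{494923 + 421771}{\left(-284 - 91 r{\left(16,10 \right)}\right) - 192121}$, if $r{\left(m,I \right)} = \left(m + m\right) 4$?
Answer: $- \frac{916694}{204053} \approx -4.4924$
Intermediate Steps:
$r{\left(m,I \right)} = 8 m$ ($r{\left(m,I \right)} = 2 m 4 = 8 m$)
$\frac{494923 + 421771}{\left(-284 - 91 r{\left(16,10 \right)}\right) - 192121} = \frac{494923 + 421771}{\left(-284 - 91 \cdot 8 \cdot 16\right) - 192121} = \frac{916694}{\left(-284 - 11648\right) - 192121} = \frac{916694}{-11932 - 192121} = \frac{916694}{-204053} = 916694 \left(- \frac{1}{204053}\right) = - \frac{916694}{204053}$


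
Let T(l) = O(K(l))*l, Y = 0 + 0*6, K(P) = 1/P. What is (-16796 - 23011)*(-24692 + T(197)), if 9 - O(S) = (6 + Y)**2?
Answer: 1194647877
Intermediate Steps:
Y = 0 (Y = 0 + 0 = 0)
O(S) = -27 (O(S) = 9 - (6 + 0)**2 = 9 - 1*6**2 = 9 - 1*36 = 9 - 36 = -27)
T(l) = -27*l
(-16796 - 23011)*(-24692 + T(197)) = (-16796 - 23011)*(-24692 - 27*197) = -39807*(-24692 - 5319) = -39807*(-30011) = 1194647877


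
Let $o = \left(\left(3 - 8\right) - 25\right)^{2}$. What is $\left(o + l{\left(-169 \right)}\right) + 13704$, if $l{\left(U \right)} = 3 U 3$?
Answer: $13083$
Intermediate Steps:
$o = 900$ ($o = \left(\left(3 - 8\right) - 25\right)^{2} = \left(-5 - 25\right)^{2} = \left(-30\right)^{2} = 900$)
$l{\left(U \right)} = 9 U$
$\left(o + l{\left(-169 \right)}\right) + 13704 = \left(900 + 9 \left(-169\right)\right) + 13704 = \left(900 - 1521\right) + 13704 = -621 + 13704 = 13083$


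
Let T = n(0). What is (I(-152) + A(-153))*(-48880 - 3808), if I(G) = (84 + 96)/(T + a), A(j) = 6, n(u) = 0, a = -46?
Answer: -2529024/23 ≈ -1.0996e+5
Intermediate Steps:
T = 0
I(G) = -90/23 (I(G) = (84 + 96)/(0 - 46) = 180/(-46) = 180*(-1/46) = -90/23)
(I(-152) + A(-153))*(-48880 - 3808) = (-90/23 + 6)*(-48880 - 3808) = (48/23)*(-52688) = -2529024/23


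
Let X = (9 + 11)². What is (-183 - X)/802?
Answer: -583/802 ≈ -0.72693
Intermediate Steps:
X = 400 (X = 20² = 400)
(-183 - X)/802 = (-183 - 1*400)/802 = (-183 - 400)*(1/802) = -583*1/802 = -583/802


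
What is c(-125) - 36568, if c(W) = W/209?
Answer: -7642837/209 ≈ -36569.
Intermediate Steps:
c(W) = W/209 (c(W) = W*(1/209) = W/209)
c(-125) - 36568 = (1/209)*(-125) - 36568 = -125/209 - 36568 = -7642837/209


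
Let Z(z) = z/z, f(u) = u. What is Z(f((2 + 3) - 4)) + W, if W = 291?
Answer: 292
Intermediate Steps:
Z(z) = 1
Z(f((2 + 3) - 4)) + W = 1 + 291 = 292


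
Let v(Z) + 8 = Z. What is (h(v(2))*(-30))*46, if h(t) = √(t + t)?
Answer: -2760*I*√3 ≈ -4780.5*I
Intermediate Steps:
v(Z) = -8 + Z
h(t) = √2*√t (h(t) = √(2*t) = √2*√t)
(h(v(2))*(-30))*46 = ((√2*√(-8 + 2))*(-30))*46 = ((√2*√(-6))*(-30))*46 = ((√2*(I*√6))*(-30))*46 = ((2*I*√3)*(-30))*46 = -60*I*√3*46 = -2760*I*√3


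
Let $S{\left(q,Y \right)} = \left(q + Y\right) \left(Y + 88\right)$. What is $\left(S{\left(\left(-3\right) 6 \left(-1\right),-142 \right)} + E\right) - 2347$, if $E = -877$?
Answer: $3472$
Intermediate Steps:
$S{\left(q,Y \right)} = \left(88 + Y\right) \left(Y + q\right)$ ($S{\left(q,Y \right)} = \left(Y + q\right) \left(88 + Y\right) = \left(88 + Y\right) \left(Y + q\right)$)
$\left(S{\left(\left(-3\right) 6 \left(-1\right),-142 \right)} + E\right) - 2347 = \left(\left(\left(-142\right)^{2} + 88 \left(-142\right) + 88 \left(-3\right) 6 \left(-1\right) - 142 \left(-3\right) 6 \left(-1\right)\right) - 877\right) - 2347 = \left(\left(20164 - 12496 + 88 \left(\left(-18\right) \left(-1\right)\right) - 142 \left(\left(-18\right) \left(-1\right)\right)\right) - 877\right) - 2347 = \left(\left(20164 - 12496 + 88 \cdot 18 - 2556\right) - 877\right) - 2347 = \left(\left(20164 - 12496 + 1584 - 2556\right) - 877\right) - 2347 = \left(6696 - 877\right) - 2347 = 5819 - 2347 = 3472$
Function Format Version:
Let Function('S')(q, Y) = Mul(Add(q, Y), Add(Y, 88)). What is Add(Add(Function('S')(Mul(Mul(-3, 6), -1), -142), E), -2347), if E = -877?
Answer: 3472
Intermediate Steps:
Function('S')(q, Y) = Mul(Add(88, Y), Add(Y, q)) (Function('S')(q, Y) = Mul(Add(Y, q), Add(88, Y)) = Mul(Add(88, Y), Add(Y, q)))
Add(Add(Function('S')(Mul(Mul(-3, 6), -1), -142), E), -2347) = Add(Add(Add(Pow(-142, 2), Mul(88, -142), Mul(88, Mul(Mul(-3, 6), -1)), Mul(-142, Mul(Mul(-3, 6), -1))), -877), -2347) = Add(Add(Add(20164, -12496, Mul(88, Mul(-18, -1)), Mul(-142, Mul(-18, -1))), -877), -2347) = Add(Add(Add(20164, -12496, Mul(88, 18), Mul(-142, 18)), -877), -2347) = Add(Add(Add(20164, -12496, 1584, -2556), -877), -2347) = Add(Add(6696, -877), -2347) = Add(5819, -2347) = 3472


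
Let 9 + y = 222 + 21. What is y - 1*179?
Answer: 55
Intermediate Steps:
y = 234 (y = -9 + (222 + 21) = -9 + 243 = 234)
y - 1*179 = 234 - 1*179 = 234 - 179 = 55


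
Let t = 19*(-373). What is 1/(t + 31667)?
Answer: 1/24580 ≈ 4.0683e-5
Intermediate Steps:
t = -7087
1/(t + 31667) = 1/(-7087 + 31667) = 1/24580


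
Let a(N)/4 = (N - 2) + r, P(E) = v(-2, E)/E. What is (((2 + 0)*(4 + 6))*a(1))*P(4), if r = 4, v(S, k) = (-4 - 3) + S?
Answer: -540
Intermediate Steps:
v(S, k) = -7 + S
P(E) = -9/E (P(E) = (-7 - 2)/E = -9/E)
a(N) = 8 + 4*N (a(N) = 4*((N - 2) + 4) = 4*((-2 + N) + 4) = 4*(2 + N) = 8 + 4*N)
(((2 + 0)*(4 + 6))*a(1))*P(4) = (((2 + 0)*(4 + 6))*(8 + 4*1))*(-9/4) = ((2*10)*(8 + 4))*(-9*¼) = (20*12)*(-9/4) = 240*(-9/4) = -540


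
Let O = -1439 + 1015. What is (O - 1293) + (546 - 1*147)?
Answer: -1318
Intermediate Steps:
O = -424
(O - 1293) + (546 - 1*147) = (-424 - 1293) + (546 - 1*147) = -1717 + (546 - 147) = -1717 + 399 = -1318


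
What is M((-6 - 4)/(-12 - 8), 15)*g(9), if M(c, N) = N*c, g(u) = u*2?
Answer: 135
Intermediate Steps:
g(u) = 2*u
M((-6 - 4)/(-12 - 8), 15)*g(9) = (15*((-6 - 4)/(-12 - 8)))*(2*9) = (15*(-10/(-20)))*18 = (15*(-10*(-1/20)))*18 = (15*(1/2))*18 = (15/2)*18 = 135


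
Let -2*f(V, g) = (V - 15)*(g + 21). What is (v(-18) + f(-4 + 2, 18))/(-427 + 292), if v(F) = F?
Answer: -209/90 ≈ -2.3222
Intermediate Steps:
f(V, g) = -(-15 + V)*(21 + g)/2 (f(V, g) = -(V - 15)*(g + 21)/2 = -(-15 + V)*(21 + g)/2)
(v(-18) + f(-4 + 2, 18))/(-427 + 292) = (-18 + (315/2 - 21*(-4 + 2)/2 + (15/2)*18 - ½*(-4 + 2)*18))/(-427 + 292) = (-18 + (315/2 - 21/2*(-2) + 135 - ½*(-2)*18))/(-135) = (-18 + (315/2 + 21 + 135 + 18))*(-1/135) = (-18 + 663/2)*(-1/135) = (627/2)*(-1/135) = -209/90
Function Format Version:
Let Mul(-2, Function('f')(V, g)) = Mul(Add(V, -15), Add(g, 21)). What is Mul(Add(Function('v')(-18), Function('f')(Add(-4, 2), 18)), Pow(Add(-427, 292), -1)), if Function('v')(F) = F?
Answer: Rational(-209, 90) ≈ -2.3222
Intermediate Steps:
Function('f')(V, g) = Mul(Rational(-1, 2), Add(-15, V), Add(21, g)) (Function('f')(V, g) = Mul(Rational(-1, 2), Mul(Add(V, -15), Add(g, 21))) = Mul(Rational(-1, 2), Mul(Add(-15, V), Add(21, g))) = Mul(Rational(-1, 2), Add(-15, V), Add(21, g)))
Mul(Add(Function('v')(-18), Function('f')(Add(-4, 2), 18)), Pow(Add(-427, 292), -1)) = Mul(Add(-18, Add(Rational(315, 2), Mul(Rational(-21, 2), Add(-4, 2)), Mul(Rational(15, 2), 18), Mul(Rational(-1, 2), Add(-4, 2), 18))), Pow(Add(-427, 292), -1)) = Mul(Add(-18, Add(Rational(315, 2), Mul(Rational(-21, 2), -2), 135, Mul(Rational(-1, 2), -2, 18))), Pow(-135, -1)) = Mul(Add(-18, Add(Rational(315, 2), 21, 135, 18)), Rational(-1, 135)) = Mul(Add(-18, Rational(663, 2)), Rational(-1, 135)) = Mul(Rational(627, 2), Rational(-1, 135)) = Rational(-209, 90)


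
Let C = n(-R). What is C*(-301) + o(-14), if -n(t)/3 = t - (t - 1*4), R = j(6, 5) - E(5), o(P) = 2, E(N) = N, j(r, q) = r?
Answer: 3614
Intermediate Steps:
R = 1 (R = 6 - 1*5 = 6 - 5 = 1)
n(t) = -12 (n(t) = -3*(t - (t - 1*4)) = -3*(t - (t - 4)) = -3*(t - (-4 + t)) = -3*(t + (4 - t)) = -3*4 = -12)
C = -12
C*(-301) + o(-14) = -12*(-301) + 2 = 3612 + 2 = 3614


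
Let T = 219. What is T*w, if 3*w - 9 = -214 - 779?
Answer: -71832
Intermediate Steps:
w = -328 (w = 3 + (-214 - 779)/3 = 3 + (⅓)*(-993) = 3 - 331 = -328)
T*w = 219*(-328) = -71832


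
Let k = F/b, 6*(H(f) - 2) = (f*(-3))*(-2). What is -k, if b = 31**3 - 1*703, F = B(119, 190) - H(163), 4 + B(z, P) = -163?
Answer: 83/7272 ≈ 0.011414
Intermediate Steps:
B(z, P) = -167 (B(z, P) = -4 - 163 = -167)
H(f) = 2 + f (H(f) = 2 + ((f*(-3))*(-2))/6 = 2 + (-3*f*(-2))/6 = 2 + (6*f)/6 = 2 + f)
F = -332 (F = -167 - (2 + 163) = -167 - 1*165 = -167 - 165 = -332)
b = 29088 (b = 29791 - 703 = 29088)
k = -83/7272 (k = -332/29088 = -332*1/29088 = -83/7272 ≈ -0.011414)
-k = -1*(-83/7272) = 83/7272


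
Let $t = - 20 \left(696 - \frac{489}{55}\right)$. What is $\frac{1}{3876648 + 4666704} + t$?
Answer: $- \frac{1291447261717}{93976872} \approx -13742.0$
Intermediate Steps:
$t = - \frac{151164}{11}$ ($t = - 20 \left(696 - \frac{489}{55}\right) = \left(-20\right) \frac{37791}{55} = - \frac{151164}{11} \approx -13742.0$)
$\frac{1}{3876648 + 4666704} + t = \frac{1}{3876648 + 4666704} - \frac{151164}{11} = \frac{1}{8543352} - \frac{151164}{11} = - \frac{1291447261717}{93976872}$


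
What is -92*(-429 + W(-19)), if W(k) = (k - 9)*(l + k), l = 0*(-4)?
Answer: -9476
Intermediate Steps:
l = 0
W(k) = k*(-9 + k) (W(k) = (k - 9)*(0 + k) = (-9 + k)*k = k*(-9 + k))
-92*(-429 + W(-19)) = -92*(-429 - 19*(-9 - 19)) = -92*(-429 - 19*(-28)) = -92*(-429 + 532) = -92*103 = -9476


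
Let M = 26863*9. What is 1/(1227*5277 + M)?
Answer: 1/6716646 ≈ 1.4888e-7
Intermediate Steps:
M = 241767
1/(1227*5277 + M) = 1/(1227*5277 + 241767) = 1/(6474879 + 241767) = 1/6716646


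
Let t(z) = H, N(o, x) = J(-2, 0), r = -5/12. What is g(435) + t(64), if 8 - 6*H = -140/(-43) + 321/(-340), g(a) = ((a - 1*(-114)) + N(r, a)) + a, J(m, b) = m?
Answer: 28741401/29240 ≈ 982.95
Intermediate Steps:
r = -5/12 (r = -5*1/12 = -5/12 ≈ -0.41667)
N(o, x) = -2
g(a) = 112 + 2*a (g(a) = ((a - 1*(-114)) - 2) + a = ((a + 114) - 2) + a = ((114 + a) - 2) + a = (112 + a) + a = 112 + 2*a)
H = 27721/29240 (H = 4/3 - (-140/(-43) + 321/(-340))/6 = 4/3 - (-140*(-1/43) + 321*(-1/340))/6 = 4/3 - (140/43 - 321/340)/6 = 4/3 - ⅙*33797/14620 = 4/3 - 33797/87720 = 27721/29240 ≈ 0.94805)
t(z) = 27721/29240
g(435) + t(64) = (112 + 2*435) + 27721/29240 = (112 + 870) + 27721/29240 = 982 + 27721/29240 = 28741401/29240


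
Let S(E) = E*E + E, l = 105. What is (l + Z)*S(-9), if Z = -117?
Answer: -864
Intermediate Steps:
S(E) = E + E² (S(E) = E² + E = E + E²)
(l + Z)*S(-9) = (105 - 117)*(-9*(1 - 9)) = -(-108)*(-8) = -12*72 = -864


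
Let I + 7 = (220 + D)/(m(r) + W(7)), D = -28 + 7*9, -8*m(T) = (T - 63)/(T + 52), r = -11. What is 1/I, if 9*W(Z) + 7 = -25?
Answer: -983/82157 ≈ -0.011965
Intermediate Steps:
m(T) = -(-63 + T)/(8*(52 + T)) (m(T) = -(T - 63)/(8*(T + 52)) = -(-63 + T)/(8*(52 + T)))
W(Z) = -32/9 (W(Z) = -7/9 + (1/9)*(-25) = -7/9 - 25/9 = -32/9)
D = 35 (D = -28 + 63 = 35)
I = -82157/983 (I = -7 + (220 + 35)/((63 - 1*(-11))/(8*(52 - 11)) - 32/9) = -7 + 255/((1/8)*(63 + 11)/41 - 32/9) = -7 + 255/((1/8)*(1/41)*74 - 32/9) = -7 + 255/(37/164 - 32/9) = -7 + 255/(-4915/1476) = -7 + 255*(-1476/4915) = -7 - 75276/983 = -82157/983 ≈ -83.578)
1/I = 1/(-82157/983) = -983/82157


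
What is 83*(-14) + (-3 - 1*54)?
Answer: -1219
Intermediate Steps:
83*(-14) + (-3 - 1*54) = -1162 + (-3 - 54) = -1162 - 57 = -1219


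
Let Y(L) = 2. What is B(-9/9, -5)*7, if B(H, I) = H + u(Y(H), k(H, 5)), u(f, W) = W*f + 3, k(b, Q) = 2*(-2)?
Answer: -42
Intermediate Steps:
k(b, Q) = -4
u(f, W) = 3 + W*f
B(H, I) = -5 + H (B(H, I) = H + (3 - 4*2) = H + (3 - 8) = H - 5 = -5 + H)
B(-9/9, -5)*7 = (-5 - 9/9)*7 = (-5 - 9*1/9)*7 = (-5 - 1)*7 = -6*7 = -42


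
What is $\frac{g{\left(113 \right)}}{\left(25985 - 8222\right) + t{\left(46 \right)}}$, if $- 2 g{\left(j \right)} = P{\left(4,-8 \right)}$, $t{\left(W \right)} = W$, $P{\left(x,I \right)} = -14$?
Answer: $\frac{7}{17809} \approx 0.00039306$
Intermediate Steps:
$g{\left(j \right)} = 7$ ($g{\left(j \right)} = \left(- \frac{1}{2}\right) \left(-14\right) = 7$)
$\frac{g{\left(113 \right)}}{\left(25985 - 8222\right) + t{\left(46 \right)}} = \frac{7}{\left(25985 - 8222\right) + 46} = \frac{7}{17763 + 46} = \frac{7}{17809}$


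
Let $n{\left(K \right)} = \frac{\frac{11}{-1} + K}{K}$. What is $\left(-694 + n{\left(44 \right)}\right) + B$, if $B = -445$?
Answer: $- \frac{4553}{4} \approx -1138.3$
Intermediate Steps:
$n{\left(K \right)} = \frac{-11 + K}{K}$ ($n{\left(K \right)} = \frac{11 \left(-1\right) + K}{K} = \frac{-11 + K}{K}$)
$\left(-694 + n{\left(44 \right)}\right) + B = \left(-694 + \frac{-11 + 44}{44}\right) - 445 = \left(-694 + \frac{1}{44} \cdot 33\right) - 445 = \left(-694 + \frac{3}{4}\right) - 445 = - \frac{2773}{4} - 445 = - \frac{4553}{4}$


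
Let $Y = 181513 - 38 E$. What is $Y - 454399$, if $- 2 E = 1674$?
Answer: $-241080$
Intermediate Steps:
$E = -837$ ($E = \left(- \frac{1}{2}\right) 1674 = -837$)
$Y = 213319$ ($Y = 181513 - 38 \left(-837\right) = 181513 - -31806 = 181513 + 31806 = 213319$)
$Y - 454399 = 213319 - 454399 = -241080$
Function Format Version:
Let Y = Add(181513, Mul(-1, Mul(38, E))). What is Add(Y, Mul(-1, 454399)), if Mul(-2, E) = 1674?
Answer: -241080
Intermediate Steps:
E = -837 (E = Mul(Rational(-1, 2), 1674) = -837)
Y = 213319 (Y = Add(181513, Mul(-1, Mul(38, -837))) = Add(181513, Mul(-1, -31806)) = Add(181513, 31806) = 213319)
Add(Y, Mul(-1, 454399)) = Add(213319, Mul(-1, 454399)) = Add(213319, -454399) = -241080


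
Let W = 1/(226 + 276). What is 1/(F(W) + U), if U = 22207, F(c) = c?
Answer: 502/11147915 ≈ 4.5031e-5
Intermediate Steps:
W = 1/502 ≈ 0.0019920
1/(F(W) + U) = 1/(1/502 + 22207) = 1/(11147915/502) = 502/11147915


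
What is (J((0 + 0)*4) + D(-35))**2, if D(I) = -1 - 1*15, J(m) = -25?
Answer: 1681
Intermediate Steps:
D(I) = -16 (D(I) = -1 - 15 = -16)
(J((0 + 0)*4) + D(-35))**2 = (-25 - 16)**2 = (-41)**2 = 1681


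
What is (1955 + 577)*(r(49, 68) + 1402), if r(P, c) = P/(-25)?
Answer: 88622532/25 ≈ 3.5449e+6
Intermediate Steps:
r(P, c) = -P/25 (r(P, c) = P*(-1/25) = -P/25)
(1955 + 577)*(r(49, 68) + 1402) = (1955 + 577)*(-1/25*49 + 1402) = 2532*(-49/25 + 1402) = 2532*(35001/25) = 88622532/25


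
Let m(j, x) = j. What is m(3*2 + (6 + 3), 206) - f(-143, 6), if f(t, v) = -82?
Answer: 97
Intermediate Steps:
m(3*2 + (6 + 3), 206) - f(-143, 6) = (3*2 + (6 + 3)) - 1*(-82) = (6 + 9) + 82 = 15 + 82 = 97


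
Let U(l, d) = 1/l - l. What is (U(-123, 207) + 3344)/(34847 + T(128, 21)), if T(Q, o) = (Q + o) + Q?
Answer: 106610/1080063 ≈ 0.098707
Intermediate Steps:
T(Q, o) = o + 2*Q
(U(-123, 207) + 3344)/(34847 + T(128, 21)) = ((1/(-123) - 1*(-123)) + 3344)/(34847 + (21 + 2*128)) = ((-1/123 + 123) + 3344)/(34847 + (21 + 256)) = (15128/123 + 3344)/(34847 + 277) = (426440/123)/35124 = (426440/123)*(1/35124) = 106610/1080063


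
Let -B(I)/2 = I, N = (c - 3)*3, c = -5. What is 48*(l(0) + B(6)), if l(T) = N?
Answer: -1728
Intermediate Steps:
N = -24 (N = (-5 - 3)*3 = -8*3 = -24)
B(I) = -2*I
l(T) = -24
48*(l(0) + B(6)) = 48*(-24 - 2*6) = 48*(-24 - 12) = 48*(-36) = -1728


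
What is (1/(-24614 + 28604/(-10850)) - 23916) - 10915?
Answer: -4651514677837/133545252 ≈ -34831.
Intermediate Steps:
(1/(-24614 + 28604/(-10850)) - 23916) - 10915 = (1/(-24614 + 28604*(-1/10850)) - 23916) - 10915 = (1/(-24614 - 14302/5425) - 23916) - 10915 = (1/(-133545252/5425) - 23916) - 10915 = (-5425/133545252 - 23916) - 10915 = -3193868252257/133545252 - 10915 = -4651514677837/133545252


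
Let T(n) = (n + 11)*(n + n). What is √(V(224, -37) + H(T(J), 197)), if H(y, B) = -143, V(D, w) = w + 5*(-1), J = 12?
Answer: I*√185 ≈ 13.601*I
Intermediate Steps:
V(D, w) = -5 + w (V(D, w) = w - 5 = -5 + w)
T(n) = 2*n*(11 + n) (T(n) = (11 + n)*(2*n) = 2*n*(11 + n))
√(V(224, -37) + H(T(J), 197)) = √((-5 - 37) - 143) = √(-42 - 143) = √(-185) = I*√185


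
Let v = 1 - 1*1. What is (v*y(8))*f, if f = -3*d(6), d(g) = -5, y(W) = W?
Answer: 0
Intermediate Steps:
v = 0 (v = 1 - 1 = 0)
f = 15 (f = -3*(-5) = 15)
(v*y(8))*f = (0*8)*15 = 0*15 = 0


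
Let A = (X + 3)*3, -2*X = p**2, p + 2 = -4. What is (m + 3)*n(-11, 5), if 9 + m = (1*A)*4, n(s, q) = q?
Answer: -930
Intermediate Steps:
p = -6 (p = -2 - 4 = -6)
X = -18 (X = -1/2*(-6)**2 = -1/2*36 = -18)
A = -45 (A = (-18 + 3)*3 = -15*3 = -45)
m = -189 (m = -9 + (1*(-45))*4 = -9 - 45*4 = -9 - 180 = -189)
(m + 3)*n(-11, 5) = (-189 + 3)*5 = -186*5 = -930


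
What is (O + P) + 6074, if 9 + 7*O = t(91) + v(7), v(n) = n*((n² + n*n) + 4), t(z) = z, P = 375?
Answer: 45939/7 ≈ 6562.7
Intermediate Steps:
v(n) = n*(4 + 2*n²) (v(n) = n*((n² + n²) + 4) = n*(2*n² + 4) = n*(4 + 2*n²))
O = 796/7 (O = -9/7 + (91 + 2*7*(2 + 7²))/7 = -9/7 + (91 + 2*7*(2 + 49))/7 = -9/7 + (91 + 2*7*51)/7 = -9/7 + (91 + 714)/7 = -9/7 + (⅐)*805 = -9/7 + 115 = 796/7 ≈ 113.71)
(O + P) + 6074 = (796/7 + 375) + 6074 = 3421/7 + 6074 = 45939/7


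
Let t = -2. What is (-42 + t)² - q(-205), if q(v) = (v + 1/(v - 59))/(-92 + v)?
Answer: 151743767/78408 ≈ 1935.3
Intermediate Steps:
q(v) = (v + 1/(-59 + v))/(-92 + v)
(-42 + t)² - q(-205) = (-42 - 2)² - (1 + (-205)² - 59*(-205))/(5428 + (-205)² - 151*(-205)) = (-44)² - (1 + 42025 + 12095)/(5428 + 42025 + 30955) = 1936 - 54121/78408 = 151743767/78408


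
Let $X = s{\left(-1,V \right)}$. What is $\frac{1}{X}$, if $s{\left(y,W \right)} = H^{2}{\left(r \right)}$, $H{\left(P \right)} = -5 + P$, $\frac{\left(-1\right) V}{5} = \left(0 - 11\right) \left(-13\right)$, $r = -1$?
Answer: $\frac{1}{36} \approx 0.027778$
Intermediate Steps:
$V = -715$ ($V = - 5 \left(0 - 11\right) \left(-13\right) = - 5 \left(\left(-11\right) \left(-13\right)\right) = \left(-5\right) 143 = -715$)
$s{\left(y,W \right)} = 36$ ($s{\left(y,W \right)} = \left(-5 - 1\right)^{2} = \left(-6\right)^{2} = 36$)
$X = 36$
$\frac{1}{X} = \frac{1}{36}$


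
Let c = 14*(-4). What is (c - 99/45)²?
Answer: 84681/25 ≈ 3387.2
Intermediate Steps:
c = -56
(c - 99/45)² = (-56 - 99/45)² = (-56 - 99*1/45)² = (-56 - 11/5)² = (-291/5)² = 84681/25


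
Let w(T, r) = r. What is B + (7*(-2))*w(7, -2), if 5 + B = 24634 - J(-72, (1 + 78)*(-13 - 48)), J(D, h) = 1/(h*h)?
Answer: 572603617976/23222761 ≈ 24657.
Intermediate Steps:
J(D, h) = h⁻² (J(D, h) = 1/(h²) = h⁻²)
B = 571953380668/23222761 (B = -5 + (24634 - 1/((1 + 78)*(-13 - 48))²) = -5 + (24634 - 1/(79*(-61))²) = -5 + (24634 - 1/(-4819)²) = -5 + (24634 - 1*1/23222761) = -5 + (24634 - 1/23222761) = -5 + 572069494473/23222761 = 571953380668/23222761 ≈ 24629.)
B + (7*(-2))*w(7, -2) = 571953380668/23222761 + (7*(-2))*(-2) = 571953380668/23222761 - 14*(-2) = 571953380668/23222761 + 28 = 572603617976/23222761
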